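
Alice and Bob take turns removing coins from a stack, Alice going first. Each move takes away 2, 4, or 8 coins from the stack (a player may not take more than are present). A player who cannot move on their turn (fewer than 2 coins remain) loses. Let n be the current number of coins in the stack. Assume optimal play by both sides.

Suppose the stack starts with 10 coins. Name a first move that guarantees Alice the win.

Remove 4, leaving 6.

Compute win/loss labels from the base case upward. A position with no move is L. Any other position is W if it can reach an L in one move, else L.
n=0: no move → L
n=1: no move → L
n=2: can move to 0, which is L ⇒ W
n=3: can move to 1, which is L ⇒ W
n=4: can move to 0, which is L ⇒ W
n=5: can move to 1, which is L ⇒ W
n=6: moves to 4(W), 2(W); every one is W ⇒ L
n=7: moves to 5(W), 3(W); every one is W ⇒ L
n=8: can move to 6, which is L ⇒ W
n=9: can move to 7, which is L ⇒ W
n=10: can move to 6, which is L ⇒ W
From 10, the L positions reachable in one move are: 6.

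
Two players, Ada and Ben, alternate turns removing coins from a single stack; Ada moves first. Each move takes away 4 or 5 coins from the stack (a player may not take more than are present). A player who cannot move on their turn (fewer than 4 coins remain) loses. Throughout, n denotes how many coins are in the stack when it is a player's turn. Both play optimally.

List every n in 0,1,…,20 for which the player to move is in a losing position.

0, 1, 2, 3, 9, 10, 11, 12, 18, 19, 20

Build the W/L table. Terminal = L. A non-terminal position is W if it has a move to some L; otherwise it is L.
n=0: no move → L
n=1: no move → L
n=2: no move → L
n=3: no move → L
n=4: can move to 0, which is L ⇒ W
n=5: can move to 1, which is L ⇒ W
n=6: can move to 2, which is L ⇒ W
n=7: can move to 3, which is L ⇒ W
n=8: can move to 3, which is L ⇒ W
n=9: moves to 5(W), 4(W); every one is W ⇒ L
n=10: moves to 6(W), 5(W); every one is W ⇒ L
n=11: moves to 7(W), 6(W); every one is W ⇒ L
n=12: moves to 8(W), 7(W); every one is W ⇒ L
n=13: can move to 9, which is L ⇒ W
n=14: can move to 10, which is L ⇒ W
n=15: can move to 11, which is L ⇒ W
n=16: can move to 12, which is L ⇒ W
n=17: can move to 12, which is L ⇒ W
n=18: moves to 14(W), 13(W); every one is W ⇒ L
n=19: moves to 15(W), 14(W); every one is W ⇒ L
n=20: moves to 16(W), 15(W); every one is W ⇒ L
Reading off the rows marked L gives the requested list; there are 11 such values of n.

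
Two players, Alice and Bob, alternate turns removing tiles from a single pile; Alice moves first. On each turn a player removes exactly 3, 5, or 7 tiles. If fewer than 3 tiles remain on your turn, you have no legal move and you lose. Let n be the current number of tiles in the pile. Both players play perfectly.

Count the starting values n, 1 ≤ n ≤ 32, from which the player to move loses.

Compute win/loss labels from the base case upward. A position with no move is L. Any other position is W if it can reach an L in one move, else L.
n=0: no move → L
n=1: no move → L
n=2: no move → L
n=3: →0(L), so W
n=4: →1(L), so W
n=5: →2(L), so W
n=6: →1(L), so W
n=7: →2(L), so W
n=8: →1(L), so W
n=9: →2(L), so W
n=10: →7(W), 5(W), 3(W) — all W, so L
n=11: →8(W), 6(W), 4(W) — all W, so L
n=12: →9(W), 7(W), 5(W) — all W, so L
n=13: →10(L), so W
n=14: →11(L), so W
n=15: →12(L), so W
n=16: →11(L), so W
n=17: →12(L), so W
n=18: →11(L), so W
n=19: →12(L), so W
n=20: →17(W), 15(W), 13(W) — all W, so L
n=21: →18(W), 16(W), 14(W) — all W, so L
n=22: →19(W), 17(W), 15(W) — all W, so L
n=23: →20(L), so W
n=24: →21(L), so W
n=25: →22(L), so W
n=26: →21(L), so W
n=27: →22(L), so W
n=28: →21(L), so W
n=29: →22(L), so W
n=30: →27(W), 25(W), 23(W) — all W, so L
n=31: →28(W), 26(W), 24(W) — all W, so L
n=32: →29(W), 27(W), 25(W) — all W, so L
L entries with 1 ≤ n ≤ 32 (n=0 is outside the asked range and is not counted): n = 1, 2, 10, 11, 12, 20, 21, 22, 30, 31, 32; that makes 11.

11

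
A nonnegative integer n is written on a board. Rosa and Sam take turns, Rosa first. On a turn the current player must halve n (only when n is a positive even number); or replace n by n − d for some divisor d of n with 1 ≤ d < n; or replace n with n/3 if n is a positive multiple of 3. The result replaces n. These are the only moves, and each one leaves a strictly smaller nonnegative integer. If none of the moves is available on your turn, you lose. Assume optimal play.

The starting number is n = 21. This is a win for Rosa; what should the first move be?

Build the W/L table. Terminal = L. A non-terminal position is W if it has a move to some L; otherwise it is L.
n=0: no move → L
n=1: no move → L
n=2: W (go to 1, an L position)
n=3: W (go to 1, an L position)
n=4: L (options 2(W), 3(W) are all W)
n=5: W (go to 4, an L position)
n=6: W (go to 4, an L position)
n=7: L (sole option 6(W) is W)
n=8: W (go to 4, an L position)
n=9: L (options 3(W), 6(W), 8(W) are all W)
n=10: W (go to 9, an L position)
n=11: L (sole option 10(W) is W)
n=12: W (go to 4, an L position)
n=13: L (sole option 12(W) is W)
n=14: W (go to 7, an L position)
n=15: L (options 5(W), 10(W), 12(W), 14(W) are all W)
n=16: W (go to 15, an L position)
n=17: L (sole option 16(W) is W)
n=18: W (go to 9, an L position)
n=19: L (sole option 18(W) is W)
n=20: W (go to 15, an L position)
n=21: W (go to 7, an L position)
From 21, the L positions reachable in one move are: 7.

Move to 7.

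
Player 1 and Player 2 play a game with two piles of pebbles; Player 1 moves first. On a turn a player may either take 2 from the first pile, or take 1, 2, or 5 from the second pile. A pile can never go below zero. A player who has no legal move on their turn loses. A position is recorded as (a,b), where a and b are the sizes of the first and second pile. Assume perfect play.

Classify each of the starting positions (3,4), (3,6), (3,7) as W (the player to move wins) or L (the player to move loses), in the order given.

Classify positions by backward induction: terminal positions (no move available) are L. From any other position, the mover wins iff some move reaches an L.
No move ever increases a pile, so every position that can arise here has a ≤ 3 and b ≤ 7; it is enough to label the cells with 0 ≤ a ≤ 3 and 0 ≤ b ≤ 7.
Every move lowers a or b (never raises either), so fill the grid row by row in increasing a, and left to right within a row: each cell's successors are then already labelled.
      b=0  b=1  b=2  b=3  b=4  b=5  b=6  b=7
a=0:    L    W    W    L    W    W    L    W
a=1:    L    W    W    L    W    W    L    W
a=2:    W    L    W    W    L    W    W    L
a=3:    W    L    W    W    L    W    W    L
Cells with no legal move (terminal, hence L): (0,0), (1,0).
The remaining L cells, each justified by listing all of its moves:
(0,3): L (options (0,2)(W), (0,1)(W) are all W)
(0,6): L (options (0,5)(W), (0,4)(W), (0,1)(W) are all W)
(1,3): L (options (1,2)(W), (1,1)(W) are all W)
(1,6): L (options (1,5)(W), (1,4)(W), (1,1)(W) are all W)
(2,1): L (options (0,1)(W), (2,0)(W) are all W)
(2,4): L (options (0,4)(W), (2,3)(W), (2,2)(W) are all W)
(2,7): L (options (0,7)(W), (2,6)(W), (2,5)(W), (2,2)(W) are all W)
(3,1): L (options (1,1)(W), (3,0)(W) are all W)
(3,4): L (options (1,4)(W), (3,3)(W), (3,2)(W) are all W)
(3,7): L (options (1,7)(W), (3,6)(W), (3,5)(W), (3,2)(W) are all W)
Every other cell has at least one move into one of the L cells above, so it is W.
(3,4): one of the L cells justified above, so L
(3,6): the move to (1,6) reaches an L cell, so W
(3,7): one of the L cells justified above, so L

(3,4): L, (3,6): W, (3,7): L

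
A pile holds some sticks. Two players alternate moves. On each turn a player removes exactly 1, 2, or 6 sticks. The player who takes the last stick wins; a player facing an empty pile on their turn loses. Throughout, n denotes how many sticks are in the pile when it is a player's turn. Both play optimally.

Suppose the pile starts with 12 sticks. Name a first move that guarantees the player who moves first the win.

Compute win/loss labels from the base case upward. A position with no move is L. Any other position is W if it can reach an L in one move, else L.
n=0: no move → L
n=1: reaches L-position 0 → W
n=2: reaches L-position 0 → W
n=3: only reaches 2(W), 1(W), all W → L
n=4: reaches L-position 3 → W
n=5: reaches L-position 3 → W
n=6: reaches L-position 0 → W
n=7: only reaches 6(W), 5(W), 1(W), all W → L
n=8: reaches L-position 7 → W
n=9: reaches L-position 7 → W
n=10: only reaches 9(W), 8(W), 4(W), all W → L
n=11: reaches L-position 10 → W
n=12: reaches L-position 10 → W
From 12, the L positions reachable in one move are: 10.

Remove 2, leaving 10.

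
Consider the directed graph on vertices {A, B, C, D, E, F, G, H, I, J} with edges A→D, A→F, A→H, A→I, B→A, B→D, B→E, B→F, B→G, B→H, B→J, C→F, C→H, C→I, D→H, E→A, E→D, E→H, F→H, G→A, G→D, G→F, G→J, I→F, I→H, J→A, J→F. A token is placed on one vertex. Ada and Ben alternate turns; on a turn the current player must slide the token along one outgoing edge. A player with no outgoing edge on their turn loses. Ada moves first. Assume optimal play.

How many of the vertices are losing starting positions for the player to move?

2

Compute win/loss labels from the base case upward. A position with no move is L. Any other position is W if it can reach an L in one move, else L.
Every edge goes from a vertex to one that appears earlier in the order H, F, I, C, D, A, J, E, G, B, so processing vertices in that order labels each vertex after all of its successors.
H: no outgoing edge → L
F: →H(L), so W
I: →H(L), so W
C: →H(L), so W
D: →H(L), so W
A: →H(L), so W
J: →A(W), F(W) — all W, so L
E: →H(L), so W
G: →J(L), so W
B: →J(L), so W
The L vertices are H, J; that is 2 in all.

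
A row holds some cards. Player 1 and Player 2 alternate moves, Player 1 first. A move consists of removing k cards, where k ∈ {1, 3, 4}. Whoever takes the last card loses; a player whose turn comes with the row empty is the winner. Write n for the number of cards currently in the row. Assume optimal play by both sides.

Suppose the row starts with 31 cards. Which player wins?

Player 2 wins.

Build the W/L table. Terminal = W. A non-terminal position is W if it has a move to some L; otherwise it is L.
n=0: no move; the opponent has just taken the last card and therefore loses → W
n=1: L (sole option 0(W) is W)
n=2: W (go to 1, an L position)
n=3: L (options 2(W), 0(W) are all W)
n=4: W (go to 3, an L position)
n=5: W (go to 1, an L position)
n=6: W (go to 3, an L position)
n=7: W (go to 3, an L position)
n=8: L (options 7(W), 5(W), 4(W) are all W)
n=9: W (go to 8, an L position)
n=10: L (options 9(W), 7(W), 6(W) are all W)
n=11: W (go to 10, an L position)
n=12: W (go to 8, an L position)
n=13: W (go to 10, an L position)
n=14: W (go to 10, an L position)
n=15: L (options 14(W), 12(W), 11(W) are all W)
n=16: W (go to 15, an L position)
n=17: L (options 16(W), 14(W), 13(W) are all W)
n=18: W (go to 17, an L position)
n=19: W (go to 15, an L position)
n=20: W (go to 17, an L position)
n=21: W (go to 17, an L position)
n=22: L (options 21(W), 19(W), 18(W) are all W)
n=23: W (go to 22, an L position)
n=24: L (options 23(W), 21(W), 20(W) are all W)
n=25: W (go to 24, an L position)
n=26: W (go to 22, an L position)
n=27: W (go to 24, an L position)
n=28: W (go to 24, an L position)
n=29: L (options 28(W), 26(W), 25(W) are all W)
n=30: W (go to 29, an L position)
n=31: L (options 30(W), 28(W), 27(W) are all W)
Every move from 31 reaches a W position, so the mover loses.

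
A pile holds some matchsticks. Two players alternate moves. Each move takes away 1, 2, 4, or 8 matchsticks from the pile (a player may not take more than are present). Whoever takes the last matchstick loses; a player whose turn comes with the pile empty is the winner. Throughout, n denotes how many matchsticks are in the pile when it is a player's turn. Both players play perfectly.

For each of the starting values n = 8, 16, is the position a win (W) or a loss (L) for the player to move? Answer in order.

8: W, 16: L

Work bottom-up. With no move the player to move wins. Otherwise the position is W if at least one move leads to an L position for the opponent, and L if every move leads to a W.
n=0: no move; the opponent has just taken the last matchstick and therefore loses → W
n=1: →0(W) only, which is W, so L
n=2: →1(L), so W
n=3: →1(L), so W
n=4: →3(W), 2(W), 0(W) — all W, so L
n=5: →4(L), so W
n=6: →4(L), so W
n=7: →6(W), 5(W), 3(W) — all W, so L
n=8: →7(L), so W
n=9: →7(L), so W
n=10: →9(W), 8(W), 6(W), 2(W) — all W, so L
n=11: →10(L), so W
n=12: →10(L), so W
n=13: →12(W), 11(W), 9(W), 5(W) — all W, so L
n=14: →13(L), so W
n=15: →13(L), so W
n=16: →15(W), 14(W), 12(W), 8(W) — all W, so L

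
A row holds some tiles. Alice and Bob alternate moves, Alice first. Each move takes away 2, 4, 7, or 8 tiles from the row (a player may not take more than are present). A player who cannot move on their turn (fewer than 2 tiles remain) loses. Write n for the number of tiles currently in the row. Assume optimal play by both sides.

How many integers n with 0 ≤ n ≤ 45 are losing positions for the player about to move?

Classify positions by backward induction: terminal positions (no move available) are L. From any other position, the mover wins iff some move reaches an L.
n=0: no move → L
n=1: no move → L
n=2: W (go to 0, an L position)
n=3: W (go to 1, an L position)
n=4: W (go to 0, an L position)
n=5: W (go to 1, an L position)
n=6: L (options 4(W), 2(W) are all W)
n=7: W (go to 0, an L position)
n=8: W (go to 6, an L position)
n=9: W (go to 1, an L position)
n=10: W (go to 6, an L position)
n=11: L (options 9(W), 7(W), 4(W), 3(W) are all W)
n=12: L (options 10(W), 8(W), 5(W), 4(W) are all W)
n=13: W (go to 11, an L position)
n=14: W (go to 12, an L position)
n=15: W (go to 11, an L position)
n=16: W (go to 12, an L position)
n=17: L (options 15(W), 13(W), 10(W), 9(W) are all W)
n=18: W (go to 11, an L position)
n=19: W (go to 17, an L position)
n=20: W (go to 12, an L position)
n=21: W (go to 17, an L position)
n=22: L (options 20(W), 18(W), 15(W), 14(W) are all W)
n=23: L (options 21(W), 19(W), 16(W), 15(W) are all W)
n=24: W (go to 22, an L position)
n=25: W (go to 23, an L position)
n=26: W (go to 22, an L position)
n=27: W (go to 23, an L position)
n=28: L (options 26(W), 24(W), 21(W), 20(W) are all W)
n=29: W (go to 22, an L position)
n=30: W (go to 28, an L position)
n=31: W (go to 23, an L position)
n=32: W (go to 28, an L position)
n=33: L (options 31(W), 29(W), 26(W), 25(W) are all W)
n=34: L (options 32(W), 30(W), 27(W), 26(W) are all W)
n=35: W (go to 33, an L position)
n=36: W (go to 34, an L position)
n=37: W (go to 33, an L position)
n=38: W (go to 34, an L position)
n=39: L (options 37(W), 35(W), 32(W), 31(W) are all W)
n=40: W (go to 33, an L position)
n=41: W (go to 39, an L position)
n=42: W (go to 34, an L position)
n=43: W (go to 39, an L position)
n=44: L (options 42(W), 40(W), 37(W), 36(W) are all W)
n=45: L (options 43(W), 41(W), 38(W), 37(W) are all W)
L entries with 0 ≤ n ≤ 45: n = 0, 1, 6, 11, 12, 17, 22, 23, 28, 33, 34, 39, 44, 45; that makes 14.

14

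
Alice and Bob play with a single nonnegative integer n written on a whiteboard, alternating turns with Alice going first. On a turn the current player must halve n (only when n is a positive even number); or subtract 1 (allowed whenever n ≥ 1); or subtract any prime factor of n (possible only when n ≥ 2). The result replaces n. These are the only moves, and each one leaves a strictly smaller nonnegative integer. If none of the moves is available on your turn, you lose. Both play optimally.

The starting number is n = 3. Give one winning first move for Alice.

Build the W/L table. Terminal = L. A non-terminal position is W if it has a move to some L; otherwise it is L.
n=0: no move → L
n=1: →0(L), so W
n=2: →0(L), so W
n=3: →0(L), so W
From 3, the L positions reachable in one move are: 0.

Move to 0.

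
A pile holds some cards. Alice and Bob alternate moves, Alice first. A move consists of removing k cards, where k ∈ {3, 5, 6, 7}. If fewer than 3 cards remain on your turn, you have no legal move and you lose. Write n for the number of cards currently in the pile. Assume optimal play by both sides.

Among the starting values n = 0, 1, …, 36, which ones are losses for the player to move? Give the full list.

Positions with no move are L. A position that does have a move is losing for the player to move precisely when every available move leads to a winning position for the opponent. Fill in the labels:
n=0: no move → L
n=1: no move → L
n=2: no move → L
n=3: reaches L-position 0 → W
n=4: reaches L-position 1 → W
n=5: reaches L-position 2 → W
n=6: reaches L-position 1 → W
n=7: reaches L-position 2 → W
n=8: reaches L-position 2 → W
n=9: reaches L-position 2 → W
n=10: only reaches 7(W), 5(W), 4(W), 3(W), all W → L
n=11: only reaches 8(W), 6(W), 5(W), 4(W), all W → L
n=12: only reaches 9(W), 7(W), 6(W), 5(W), all W → L
n=13: reaches L-position 10 → W
n=14: reaches L-position 11 → W
n=15: reaches L-position 12 → W
n=16: reaches L-position 11 → W
n=17: reaches L-position 12 → W
n=18: reaches L-position 12 → W
n=19: reaches L-position 12 → W
n=20: only reaches 17(W), 15(W), 14(W), 13(W), all W → L
n=21: only reaches 18(W), 16(W), 15(W), 14(W), all W → L
n=22: only reaches 19(W), 17(W), 16(W), 15(W), all W → L
n=23: reaches L-position 20 → W
n=24: reaches L-position 21 → W
n=25: reaches L-position 22 → W
n=26: reaches L-position 21 → W
n=27: reaches L-position 22 → W
n=28: reaches L-position 22 → W
n=29: reaches L-position 22 → W
n=30: only reaches 27(W), 25(W), 24(W), 23(W), all W → L
n=31: only reaches 28(W), 26(W), 25(W), 24(W), all W → L
n=32: only reaches 29(W), 27(W), 26(W), 25(W), all W → L
n=33: reaches L-position 30 → W
n=34: reaches L-position 31 → W
n=35: reaches L-position 32 → W
n=36: reaches L-position 31 → W
Reading off the rows marked L gives the requested list; there are 12 such values of n.

0, 1, 2, 10, 11, 12, 20, 21, 22, 30, 31, 32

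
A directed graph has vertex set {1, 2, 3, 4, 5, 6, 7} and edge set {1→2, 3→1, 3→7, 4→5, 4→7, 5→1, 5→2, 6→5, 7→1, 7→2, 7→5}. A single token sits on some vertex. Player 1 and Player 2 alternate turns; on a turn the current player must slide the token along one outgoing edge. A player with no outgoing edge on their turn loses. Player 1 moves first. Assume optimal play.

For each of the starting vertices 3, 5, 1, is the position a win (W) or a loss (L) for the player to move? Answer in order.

Label each position W (a win for the player to move) or L (a loss). A position with no legal move is L; any other position is W exactly when some move reaches an L, and L when every move reaches a W.
Every edge goes from a vertex to one that appears earlier in the order 2, 1, 5, 7, 4, 6, 3, so processing vertices in that order labels each vertex after all of its successors.
2: no outgoing edge → L
1: W (go to 2, an L position)
5: W (go to 2, an L position)
7: W (go to 2, an L position)
4: L (options 7(W), 5(W) are all W)
6: L (sole option 5(W) is W)
3: L (options 7(W), 1(W) are all W)

3: L, 5: W, 1: W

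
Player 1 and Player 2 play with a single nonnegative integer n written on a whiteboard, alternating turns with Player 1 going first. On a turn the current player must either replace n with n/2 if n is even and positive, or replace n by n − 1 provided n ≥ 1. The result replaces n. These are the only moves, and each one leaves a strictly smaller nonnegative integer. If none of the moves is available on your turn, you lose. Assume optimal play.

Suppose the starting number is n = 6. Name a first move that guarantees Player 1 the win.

Label each position W (a win for the player to move) or L (a loss). A position with no legal move is L; any other position is W exactly when some move reaches an L, and L when every move reaches a W.
n=0: no move → L
n=1: W (go to 0, an L position)
n=2: L (sole option 1(W) is W)
n=3: W (go to 2, an L position)
n=4: W (go to 2, an L position)
n=5: L (sole option 4(W) is W)
n=6: W (go to 5, an L position)
From 6, the L positions reachable in one move are: 5.

Move to 5.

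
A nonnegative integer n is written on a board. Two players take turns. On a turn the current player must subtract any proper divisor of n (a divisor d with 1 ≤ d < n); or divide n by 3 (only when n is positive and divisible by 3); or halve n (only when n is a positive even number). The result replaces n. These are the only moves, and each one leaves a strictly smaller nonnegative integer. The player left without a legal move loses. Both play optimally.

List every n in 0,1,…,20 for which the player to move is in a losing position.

Positions with no move are L. A position that does have a move is losing for the player to move precisely when every available move leads to a winning position for the opponent. Fill in the labels:
n=0: no move → L
n=1: no move → L
n=2: can move to 1, which is L ⇒ W
n=3: can move to 1, which is L ⇒ W
n=4: moves to 2(W), 3(W); every one is W ⇒ L
n=5: can move to 4, which is L ⇒ W
n=6: can move to 4, which is L ⇒ W
n=7: the only move is to 6(W), a W ⇒ L
n=8: can move to 4, which is L ⇒ W
n=9: moves to 3(W), 6(W), 8(W); every one is W ⇒ L
n=10: can move to 9, which is L ⇒ W
n=11: the only move is to 10(W), a W ⇒ L
n=12: can move to 4, which is L ⇒ W
n=13: the only move is to 12(W), a W ⇒ L
n=14: can move to 7, which is L ⇒ W
n=15: moves to 5(W), 10(W), 12(W), 14(W); every one is W ⇒ L
n=16: can move to 15, which is L ⇒ W
n=17: the only move is to 16(W), a W ⇒ L
n=18: can move to 9, which is L ⇒ W
n=19: the only move is to 18(W), a W ⇒ L
n=20: can move to 15, which is L ⇒ W
The losing starting values of n are exactly the entries labelled L in this table (10 of them).

0, 1, 4, 7, 9, 11, 13, 15, 17, 19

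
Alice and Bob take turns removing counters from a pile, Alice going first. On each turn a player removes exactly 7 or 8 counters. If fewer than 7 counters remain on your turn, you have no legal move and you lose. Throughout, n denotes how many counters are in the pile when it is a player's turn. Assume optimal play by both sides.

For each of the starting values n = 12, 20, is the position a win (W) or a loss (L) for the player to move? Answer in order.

12: W, 20: L

Work bottom-up. With no move the player to move loses. Otherwise the position is W if at least one move leads to an L position for the opponent, and L if every move leads to a W.
n=0: no move → L
n=1: no move → L
n=2: no move → L
n=3: no move → L
n=4: no move → L
n=5: no move → L
n=6: no move → L
n=7: can move to 0, which is L ⇒ W
n=8: can move to 1, which is L ⇒ W
n=9: can move to 2, which is L ⇒ W
n=10: can move to 3, which is L ⇒ W
n=11: can move to 4, which is L ⇒ W
n=12: can move to 5, which is L ⇒ W
n=13: can move to 6, which is L ⇒ W
n=14: can move to 6, which is L ⇒ W
n=15: moves to 8(W), 7(W); every one is W ⇒ L
n=16: moves to 9(W), 8(W); every one is W ⇒ L
n=17: moves to 10(W), 9(W); every one is W ⇒ L
n=18: moves to 11(W), 10(W); every one is W ⇒ L
n=19: moves to 12(W), 11(W); every one is W ⇒ L
n=20: moves to 13(W), 12(W); every one is W ⇒ L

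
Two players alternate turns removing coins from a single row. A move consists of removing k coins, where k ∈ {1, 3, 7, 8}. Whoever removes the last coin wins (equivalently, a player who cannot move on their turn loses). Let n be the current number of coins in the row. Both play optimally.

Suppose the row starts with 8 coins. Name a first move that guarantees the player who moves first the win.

Positions with no move are L. A position that does have a move is losing for the player to move precisely when every available move leads to a winning position for the opponent. Fill in the labels:
n=0: no move → L
n=1: can move to 0, which is L ⇒ W
n=2: the only move is to 1(W), a W ⇒ L
n=3: can move to 2, which is L ⇒ W
n=4: moves to 3(W), 1(W); every one is W ⇒ L
n=5: can move to 4, which is L ⇒ W
n=6: moves to 5(W), 3(W); every one is W ⇒ L
n=7: can move to 6, which is L ⇒ W
n=8: can move to 0, which is L ⇒ W
From 8, the L positions reachable in one move are: 0.

Remove 8, leaving 0.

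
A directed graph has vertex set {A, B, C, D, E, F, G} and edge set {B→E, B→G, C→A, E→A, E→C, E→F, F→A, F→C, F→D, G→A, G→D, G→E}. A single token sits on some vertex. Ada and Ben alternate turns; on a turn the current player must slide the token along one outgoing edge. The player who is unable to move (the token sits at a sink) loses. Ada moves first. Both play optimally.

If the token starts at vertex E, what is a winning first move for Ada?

Label each position W (a win for the player to move) or L (a loss). A position with no legal move is L; any other position is W exactly when some move reaches an L, and L when every move reaches a W.
Every edge goes from a vertex to one that appears earlier in the order A, D, C, F, E, G, B, so processing vertices in that order labels each vertex after all of its successors.
A: no outgoing edge → L
D: no outgoing edge → L
C: →A(L), so W
F: →D(L), so W
E: →A(L), so W
G: →D(L), so W
B: →G(W), E(W) — all W, so L
From E, the L positions reachable in one move are: A.

Move to A.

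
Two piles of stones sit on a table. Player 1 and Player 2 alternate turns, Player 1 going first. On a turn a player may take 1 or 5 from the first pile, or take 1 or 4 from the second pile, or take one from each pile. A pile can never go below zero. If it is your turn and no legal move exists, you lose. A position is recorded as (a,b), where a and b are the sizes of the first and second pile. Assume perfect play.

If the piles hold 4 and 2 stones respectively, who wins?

Build the W/L table. Terminal = L. A non-terminal position is W if it has a move to some L; otherwise it is L.
No move ever increases a pile, so every position that can arise here has a ≤ 4 and b ≤ 2; it is enough to label the cells with 0 ≤ a ≤ 4 and 0 ≤ b ≤ 2.
Every move lowers a or b (never raises either), so fill the grid row by row in increasing a, and left to right within a row: each cell's successors are then already labelled.
      b=0  b=1  b=2
a=0:    L    W    L
a=1:    W    W    W
a=2:    L    W    L
a=3:    W    W    W
a=4:    L    W    L
Cells with no legal move (terminal, hence L): (0,0).
The remaining L cells, each justified by listing all of its moves:
(0,2): L (sole option (0,1)(W) is W)
(2,0): L (sole option (1,0)(W) is W)
(2,2): L (options (1,2)(W), (2,1)(W), (1,1)(W) are all W)
(4,0): L (sole option (3,0)(W) is W)
(4,2): L (options (3,2)(W), (4,1)(W), (3,1)(W) are all W)
Every other cell has at least one move into one of the L cells above, so it is W.
Every move from (4,2) reaches a W position, so the mover loses.

Player 2 wins.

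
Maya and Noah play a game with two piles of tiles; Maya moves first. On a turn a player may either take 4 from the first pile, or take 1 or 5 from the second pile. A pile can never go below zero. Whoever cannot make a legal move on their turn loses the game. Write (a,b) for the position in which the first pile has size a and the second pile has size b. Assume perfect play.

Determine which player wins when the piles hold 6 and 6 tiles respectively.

Maya wins.

Positions with no move are L. A position that does have a move is losing for the player to move precisely when every available move leads to a winning position for the opponent. Fill in the labels:
No move ever increases a pile, so every position that can arise here has a ≤ 6 and b ≤ 6; it is enough to label the cells with 0 ≤ a ≤ 6 and 0 ≤ b ≤ 6.
Every move lowers a or b (never raises either), so fill the grid row by row in increasing a, and left to right within a row: each cell's successors are then already labelled.
      b=0  b=1  b=2  b=3  b=4  b=5  b=6
a=0:    L    W    L    W    L    W    L
a=1:    L    W    L    W    L    W    L
a=2:    L    W    L    W    L    W    L
a=3:    L    W    L    W    L    W    L
a=4:    W    L    W    L    W    L    W
a=5:    W    L    W    L    W    L    W
a=6:    W    L    W    L    W    L    W
Cells with no legal move (terminal, hence L): (0,0), (1,0), (2,0), (3,0).
The remaining L cells, each justified by listing all of its moves:
(0,2): L (sole option (0,1)(W) is W)
(0,4): L (sole option (0,3)(W) is W)
(0,6): L (options (0,5)(W), (0,1)(W) are all W)
(1,2): L (sole option (1,1)(W) is W)
(1,4): L (sole option (1,3)(W) is W)
(1,6): L (options (1,5)(W), (1,1)(W) are all W)
(2,2): L (sole option (2,1)(W) is W)
(2,4): L (sole option (2,3)(W) is W)
(2,6): L (options (2,5)(W), (2,1)(W) are all W)
(3,2): L (sole option (3,1)(W) is W)
(3,4): L (sole option (3,3)(W) is W)
(3,6): L (options (3,5)(W), (3,1)(W) are all W)
(4,1): L (options (0,1)(W), (4,0)(W) are all W)
(4,3): L (options (0,3)(W), (4,2)(W) are all W)
(4,5): L (options (0,5)(W), (4,4)(W), (4,0)(W) are all W)
(5,1): L (options (1,1)(W), (5,0)(W) are all W)
(5,3): L (options (1,3)(W), (5,2)(W) are all W)
(5,5): L (options (1,5)(W), (5,4)(W), (5,0)(W) are all W)
(6,1): L (options (2,1)(W), (6,0)(W) are all W)
(6,3): L (options (2,3)(W), (6,2)(W) are all W)
(6,5): L (options (2,5)(W), (6,4)(W), (6,0)(W) are all W)
Every other cell has at least one move into one of the L cells above, so it is W.
The starting position (6,6) is W: Maya should move to (2,6), handing over an L position.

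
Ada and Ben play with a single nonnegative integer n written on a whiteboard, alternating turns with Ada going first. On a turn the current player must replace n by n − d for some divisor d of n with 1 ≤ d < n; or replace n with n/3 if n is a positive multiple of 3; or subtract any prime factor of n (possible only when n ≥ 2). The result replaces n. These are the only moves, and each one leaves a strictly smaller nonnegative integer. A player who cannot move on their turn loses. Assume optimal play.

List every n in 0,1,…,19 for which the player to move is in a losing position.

0, 1, 4, 9, 14

Use the standard recursion: the mover loses at a terminal position; elsewhere, the mover wins exactly when some move hands the opponent an L position.
n=0: no move → L
n=1: no move → L
n=2: W (go to 0, an L position)
n=3: W (go to 0, an L position)
n=4: L (options 2(W), 3(W) are all W)
n=5: W (go to 0, an L position)
n=6: W (go to 4, an L position)
n=7: W (go to 0, an L position)
n=8: W (go to 4, an L position)
n=9: L (options 3(W), 6(W), 8(W) are all W)
n=10: W (go to 9, an L position)
n=11: W (go to 0, an L position)
n=12: W (go to 4, an L position)
n=13: W (go to 0, an L position)
n=14: L (options 7(W), 12(W), 13(W) are all W)
n=15: W (go to 14, an L position)
n=16: W (go to 14, an L position)
n=17: W (go to 0, an L position)
n=18: W (go to 9, an L position)
n=19: W (go to 0, an L position)
Reading off the rows marked L gives the requested list; there are 5 such values of n.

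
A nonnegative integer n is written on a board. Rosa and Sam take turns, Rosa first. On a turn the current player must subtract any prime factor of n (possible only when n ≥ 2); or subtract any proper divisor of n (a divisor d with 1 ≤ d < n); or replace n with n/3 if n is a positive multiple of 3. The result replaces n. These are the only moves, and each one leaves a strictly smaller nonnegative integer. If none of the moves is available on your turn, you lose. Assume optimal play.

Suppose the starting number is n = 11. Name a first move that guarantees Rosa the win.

Move to 0.

Label each position W (a win for the player to move) or L (a loss). A position with no legal move is L; any other position is W exactly when some move reaches an L, and L when every move reaches a W.
n=0: no move → L
n=1: no move → L
n=2: W (go to 0, an L position)
n=3: W (go to 0, an L position)
n=4: L (options 2(W), 3(W) are all W)
n=5: W (go to 0, an L position)
n=6: W (go to 4, an L position)
n=7: W (go to 0, an L position)
n=8: W (go to 4, an L position)
n=9: L (options 3(W), 6(W), 8(W) are all W)
n=10: W (go to 9, an L position)
n=11: W (go to 0, an L position)
From 11, the L positions reachable in one move are: 0.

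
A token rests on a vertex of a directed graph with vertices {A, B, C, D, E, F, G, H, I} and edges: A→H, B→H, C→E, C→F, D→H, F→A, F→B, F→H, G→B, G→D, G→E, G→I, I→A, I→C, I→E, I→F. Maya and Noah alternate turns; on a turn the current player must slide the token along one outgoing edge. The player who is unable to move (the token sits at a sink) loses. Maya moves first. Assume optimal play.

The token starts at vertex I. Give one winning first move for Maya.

Move to E.

Label each position W (a win for the player to move) or L (a loss). A position with no legal move is L; any other position is W exactly when some move reaches an L, and L when every move reaches a W.
Every edge goes from a vertex to one that appears earlier in the order H, E, A, B, D, F, C, I, G, so processing vertices in that order labels each vertex after all of its successors.
H: no outgoing edge → L
E: no outgoing edge → L
A: can move to H, which is L ⇒ W
B: can move to H, which is L ⇒ W
D: can move to H, which is L ⇒ W
F: can move to H, which is L ⇒ W
C: can move to E, which is L ⇒ W
I: can move to E, which is L ⇒ W
G: can move to E, which is L ⇒ W
From I, the L positions reachable in one move are: E.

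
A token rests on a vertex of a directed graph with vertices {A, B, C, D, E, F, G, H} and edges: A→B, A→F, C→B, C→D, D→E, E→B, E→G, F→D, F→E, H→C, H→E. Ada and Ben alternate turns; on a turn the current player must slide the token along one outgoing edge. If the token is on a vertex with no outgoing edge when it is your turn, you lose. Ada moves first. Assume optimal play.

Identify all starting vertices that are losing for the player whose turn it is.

B, D, G, H

Build the W/L table. Terminal = L. A non-terminal position is W if it has a move to some L; otherwise it is L.
Every edge goes from a vertex to one that appears earlier in the order B, G, E, D, F, C, H, A, so processing vertices in that order labels each vertex after all of its successors.
B: no outgoing edge → L
G: no outgoing edge → L
E: →G(L), so W
D: →E(W) only, which is W, so L
F: →D(L), so W
C: →D(L), so W
H: →C(W), E(W) — all W, so L
A: →B(L), so W
Reading off the rows marked L gives the requested list; there are 4 such vertices.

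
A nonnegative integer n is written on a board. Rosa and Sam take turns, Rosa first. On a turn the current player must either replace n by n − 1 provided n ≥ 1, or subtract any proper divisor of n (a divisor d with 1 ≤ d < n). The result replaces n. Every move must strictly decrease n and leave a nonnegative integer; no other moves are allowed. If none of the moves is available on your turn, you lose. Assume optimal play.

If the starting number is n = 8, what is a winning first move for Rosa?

Work bottom-up. With no move the player to move loses. Otherwise the position is W if at least one move leads to an L position for the opponent, and L if every move leads to a W.
n=0: no move → L
n=1: W (go to 0, an L position)
n=2: L (sole option 1(W) is W)
n=3: W (go to 2, an L position)
n=4: W (go to 2, an L position)
n=5: L (sole option 4(W) is W)
n=6: W (go to 5, an L position)
n=7: L (sole option 6(W) is W)
n=8: W (go to 7, an L position)
From 8, the L positions reachable in one move are: 7.

Move to 7.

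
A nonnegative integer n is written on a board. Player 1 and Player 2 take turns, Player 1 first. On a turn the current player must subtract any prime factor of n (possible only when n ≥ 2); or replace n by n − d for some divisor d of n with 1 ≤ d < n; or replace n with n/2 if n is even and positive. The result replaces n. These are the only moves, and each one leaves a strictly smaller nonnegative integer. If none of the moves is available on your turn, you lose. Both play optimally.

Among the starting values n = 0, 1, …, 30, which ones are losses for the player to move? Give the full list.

Use the standard recursion: the mover loses at a terminal position; elsewhere, the mover wins exactly when some move hands the opponent an L position.
n=0: no move → L
n=1: no move → L
n=2: can move to 0, which is L ⇒ W
n=3: can move to 0, which is L ⇒ W
n=4: moves to 2(W), 3(W); every one is W ⇒ L
n=5: can move to 0, which is L ⇒ W
n=6: can move to 4, which is L ⇒ W
n=7: can move to 0, which is L ⇒ W
n=8: can move to 4, which is L ⇒ W
n=9: moves to 6(W), 8(W); every one is W ⇒ L
n=10: can move to 9, which is L ⇒ W
n=11: can move to 0, which is L ⇒ W
n=12: can move to 9, which is L ⇒ W
n=13: can move to 0, which is L ⇒ W
n=14: moves to 7(W), 12(W), 13(W); every one is W ⇒ L
n=15: can move to 14, which is L ⇒ W
n=16: can move to 14, which is L ⇒ W
n=17: can move to 0, which is L ⇒ W
n=18: can move to 9, which is L ⇒ W
n=19: can move to 0, which is L ⇒ W
n=20: moves to 10(W), 15(W), 16(W), 18(W), 19(W); every one is W ⇒ L
n=21: can move to 14, which is L ⇒ W
n=22: can move to 20, which is L ⇒ W
n=23: can move to 0, which is L ⇒ W
n=24: can move to 20, which is L ⇒ W
n=25: can move to 20, which is L ⇒ W
n=26: moves to 13(W), 24(W), 25(W); every one is W ⇒ L
n=27: can move to 26, which is L ⇒ W
n=28: can move to 14, which is L ⇒ W
n=29: can move to 0, which is L ⇒ W
n=30: can move to 20, which is L ⇒ W
Reading off the rows marked L gives the requested list; there are 7 such values of n.

0, 1, 4, 9, 14, 20, 26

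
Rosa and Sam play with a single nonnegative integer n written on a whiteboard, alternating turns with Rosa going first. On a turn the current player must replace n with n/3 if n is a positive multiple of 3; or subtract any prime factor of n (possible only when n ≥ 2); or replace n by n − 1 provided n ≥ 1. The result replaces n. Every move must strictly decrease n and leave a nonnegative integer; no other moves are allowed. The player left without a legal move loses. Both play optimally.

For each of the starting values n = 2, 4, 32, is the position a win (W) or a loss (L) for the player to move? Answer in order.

Build the W/L table. Terminal = L. A non-terminal position is W if it has a move to some L; otherwise it is L.
n=0: no move → L
n=1: W (go to 0, an L position)
n=2: W (go to 0, an L position)
n=3: W (go to 0, an L position)
n=4: L (options 2(W), 3(W) are all W)
n=5: W (go to 0, an L position)
n=6: W (go to 4, an L position)
n=7: W (go to 0, an L position)
n=8: L (options 6(W), 7(W) are all W)
n=9: W (go to 8, an L position)
n=10: W (go to 8, an L position)
n=11: W (go to 0, an L position)
n=12: W (go to 4, an L position)
n=13: W (go to 0, an L position)
n=14: L (options 7(W), 12(W), 13(W) are all W)
n=15: W (go to 14, an L position)
n=16: W (go to 14, an L position)
n=17: W (go to 0, an L position)
n=18: L (options 6(W), 15(W), 16(W), 17(W) are all W)
n=19: W (go to 0, an L position)
n=20: W (go to 18, an L position)
n=21: W (go to 14, an L position)
n=22: L (options 11(W), 20(W), 21(W) are all W)
n=23: W (go to 0, an L position)
n=24: W (go to 8, an L position)
n=25: L (options 20(W), 24(W) are all W)
n=26: W (go to 25, an L position)
n=27: L (options 9(W), 24(W), 26(W) are all W)
n=28: W (go to 27, an L position)
n=29: W (go to 0, an L position)
n=30: W (go to 25, an L position)
n=31: W (go to 0, an L position)
n=32: L (options 30(W), 31(W) are all W)

2: W, 4: L, 32: L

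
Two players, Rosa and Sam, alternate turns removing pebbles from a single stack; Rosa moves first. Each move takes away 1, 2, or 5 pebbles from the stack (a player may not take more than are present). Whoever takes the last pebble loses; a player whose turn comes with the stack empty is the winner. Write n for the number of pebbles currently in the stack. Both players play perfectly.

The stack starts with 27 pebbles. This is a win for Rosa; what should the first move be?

Remove 2, leaving 25.

Positions with no move are W. A position that does have a move is losing for the player to move precisely when every available move leads to a winning position for the opponent. Fill in the labels:
n=0: no move; the opponent has just taken the last pebble and therefore loses → W
n=1: L (sole option 0(W) is W)
n=2: W (go to 1, an L position)
n=3: W (go to 1, an L position)
n=4: L (options 3(W), 2(W) are all W)
n=5: W (go to 4, an L position)
n=6: W (go to 4, an L position)
n=7: L (options 6(W), 5(W), 2(W) are all W)
n=8: W (go to 7, an L position)
n=9: W (go to 7, an L position)
n=10: L (options 9(W), 8(W), 5(W) are all W)
n=11: W (go to 10, an L position)
n=12: W (go to 10, an L position)
n=13: L (options 12(W), 11(W), 8(W) are all W)
n=14: W (go to 13, an L position)
n=15: W (go to 13, an L position)
n=16: L (options 15(W), 14(W), 11(W) are all W)
n=17: W (go to 16, an L position)
n=18: W (go to 16, an L position)
n=19: L (options 18(W), 17(W), 14(W) are all W)
n=20: W (go to 19, an L position)
n=21: W (go to 19, an L position)
n=22: L (options 21(W), 20(W), 17(W) are all W)
n=23: W (go to 22, an L position)
n=24: W (go to 22, an L position)
n=25: L (options 24(W), 23(W), 20(W) are all W)
n=26: W (go to 25, an L position)
n=27: W (go to 25, an L position)
From 27, the L positions reachable in one move are: 25, 22. Any move reaching one of these is winning.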